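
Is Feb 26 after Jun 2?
No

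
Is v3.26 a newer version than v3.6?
Yes. Version numbers are compared segment by segment as integers, not as decimals: minor version 26 > 6, so v3.26 > v3.6 (even though the decimal 3.26 < 3.6).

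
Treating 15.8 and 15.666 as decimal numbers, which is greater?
15.8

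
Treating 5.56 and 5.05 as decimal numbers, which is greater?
5.56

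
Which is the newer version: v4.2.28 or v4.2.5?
v4.2.28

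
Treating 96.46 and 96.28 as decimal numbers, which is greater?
96.46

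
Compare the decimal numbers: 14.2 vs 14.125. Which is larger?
14.2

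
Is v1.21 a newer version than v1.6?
Yes. Version numbers are compared segment by segment as integers, not as decimals: minor version 21 > 6, so v1.21 > v1.6 (even though the decimal 1.21 < 1.6).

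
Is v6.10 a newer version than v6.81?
No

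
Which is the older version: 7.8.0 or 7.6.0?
7.6.0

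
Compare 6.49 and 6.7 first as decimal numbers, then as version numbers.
As decimals: 6.49 < 6.7. As versions: v6.49 > v6.7 (minor version 49 > 7).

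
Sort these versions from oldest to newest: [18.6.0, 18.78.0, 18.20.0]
[18.6.0, 18.20.0, 18.78.0]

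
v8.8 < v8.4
False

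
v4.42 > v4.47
False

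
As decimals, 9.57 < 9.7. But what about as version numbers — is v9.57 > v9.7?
True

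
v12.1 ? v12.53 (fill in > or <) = <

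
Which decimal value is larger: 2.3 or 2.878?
2.878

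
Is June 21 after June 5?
Yes. Day 21 comes after day 5 in June — this is a date comparison, not a decimal one (the decimal 6.21 would be smaller than 6.5).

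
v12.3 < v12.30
True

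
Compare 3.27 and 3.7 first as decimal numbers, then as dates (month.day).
As decimals: 3.27 < 3.7. As dates: 3/27 is later than 3/7 (day 27 > day 7).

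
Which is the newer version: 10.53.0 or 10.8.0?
10.53.0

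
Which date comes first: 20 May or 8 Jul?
20 May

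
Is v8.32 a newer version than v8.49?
No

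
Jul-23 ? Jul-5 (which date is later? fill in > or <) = >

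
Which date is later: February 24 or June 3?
June 3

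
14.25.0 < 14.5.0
False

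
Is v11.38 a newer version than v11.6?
Yes. Version numbers are compared segment by segment as integers, not as decimals: minor version 38 > 6, so v11.38 > v11.6 (even though the decimal 11.38 < 11.6).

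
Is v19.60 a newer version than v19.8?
Yes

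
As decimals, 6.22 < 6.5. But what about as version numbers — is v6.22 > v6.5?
True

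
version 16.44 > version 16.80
False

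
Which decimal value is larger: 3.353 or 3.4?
3.4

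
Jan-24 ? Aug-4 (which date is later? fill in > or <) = <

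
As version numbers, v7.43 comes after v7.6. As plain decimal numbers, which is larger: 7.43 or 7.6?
7.6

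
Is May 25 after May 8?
Yes. Day 25 comes after day 8 in May — this is a date comparison, not a decimal one (the decimal 5.25 would be smaller than 5.8).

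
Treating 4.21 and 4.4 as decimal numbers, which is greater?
4.4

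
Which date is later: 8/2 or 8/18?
8/18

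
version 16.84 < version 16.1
False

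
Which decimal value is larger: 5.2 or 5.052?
5.2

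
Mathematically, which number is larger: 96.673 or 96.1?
96.673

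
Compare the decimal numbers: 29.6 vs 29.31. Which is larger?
29.6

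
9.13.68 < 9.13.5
False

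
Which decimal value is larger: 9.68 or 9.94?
9.94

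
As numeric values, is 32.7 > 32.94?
False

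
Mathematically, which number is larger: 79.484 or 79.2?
79.484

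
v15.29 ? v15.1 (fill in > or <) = >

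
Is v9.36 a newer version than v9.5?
Yes. Version numbers are compared segment by segment as integers, not as decimals: minor version 36 > 5, so v9.36 > v9.5 (even though the decimal 9.36 < 9.5).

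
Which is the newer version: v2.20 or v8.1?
v8.1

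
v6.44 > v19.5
False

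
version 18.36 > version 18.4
True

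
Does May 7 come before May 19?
Yes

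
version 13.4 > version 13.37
False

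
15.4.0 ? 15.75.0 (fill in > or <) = <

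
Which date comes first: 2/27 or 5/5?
2/27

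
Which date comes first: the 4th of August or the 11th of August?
the 4th of August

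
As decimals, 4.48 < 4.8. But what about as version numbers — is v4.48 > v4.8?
True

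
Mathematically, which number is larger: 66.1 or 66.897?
66.897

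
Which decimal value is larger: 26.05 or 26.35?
26.35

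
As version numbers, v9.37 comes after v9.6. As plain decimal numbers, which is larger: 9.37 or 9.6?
9.6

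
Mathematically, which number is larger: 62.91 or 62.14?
62.91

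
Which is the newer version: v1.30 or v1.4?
v1.30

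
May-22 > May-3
True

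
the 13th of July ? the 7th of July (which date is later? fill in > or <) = >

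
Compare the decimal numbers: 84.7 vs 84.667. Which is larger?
84.7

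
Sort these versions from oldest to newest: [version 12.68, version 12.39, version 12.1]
[version 12.1, version 12.39, version 12.68]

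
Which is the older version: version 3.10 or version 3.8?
version 3.8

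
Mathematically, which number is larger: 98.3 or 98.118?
98.3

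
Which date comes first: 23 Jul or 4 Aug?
23 Jul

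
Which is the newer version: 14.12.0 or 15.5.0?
15.5.0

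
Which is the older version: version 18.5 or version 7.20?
version 7.20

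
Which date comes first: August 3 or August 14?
August 3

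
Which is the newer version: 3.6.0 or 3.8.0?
3.8.0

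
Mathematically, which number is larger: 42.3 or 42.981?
42.981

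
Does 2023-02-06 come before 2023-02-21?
Yes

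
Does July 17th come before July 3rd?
No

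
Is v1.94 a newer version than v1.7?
Yes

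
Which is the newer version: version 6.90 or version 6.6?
version 6.90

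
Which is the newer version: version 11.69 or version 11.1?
version 11.69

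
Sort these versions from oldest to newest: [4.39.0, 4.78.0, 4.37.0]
[4.37.0, 4.39.0, 4.78.0]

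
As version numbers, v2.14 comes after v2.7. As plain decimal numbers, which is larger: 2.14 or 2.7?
2.7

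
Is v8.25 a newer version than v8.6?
Yes. Version numbers are compared segment by segment as integers, not as decimals: minor version 25 > 6, so v8.25 > v8.6 (even though the decimal 8.25 < 8.6).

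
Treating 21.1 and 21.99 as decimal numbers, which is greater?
21.99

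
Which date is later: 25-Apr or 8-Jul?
8-Jul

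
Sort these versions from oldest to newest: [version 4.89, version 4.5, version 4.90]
[version 4.5, version 4.89, version 4.90]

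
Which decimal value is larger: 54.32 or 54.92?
54.92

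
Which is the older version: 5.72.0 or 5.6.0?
5.6.0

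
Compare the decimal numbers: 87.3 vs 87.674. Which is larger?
87.674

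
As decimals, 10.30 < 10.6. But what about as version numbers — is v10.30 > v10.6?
True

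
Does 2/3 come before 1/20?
No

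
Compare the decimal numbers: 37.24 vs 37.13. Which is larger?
37.24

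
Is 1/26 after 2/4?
No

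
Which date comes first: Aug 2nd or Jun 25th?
Jun 25th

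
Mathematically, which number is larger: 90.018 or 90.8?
90.8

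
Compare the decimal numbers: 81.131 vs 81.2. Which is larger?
81.2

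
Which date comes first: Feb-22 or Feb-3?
Feb-3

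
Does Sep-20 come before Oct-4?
Yes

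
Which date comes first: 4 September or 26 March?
26 March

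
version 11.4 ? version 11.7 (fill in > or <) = <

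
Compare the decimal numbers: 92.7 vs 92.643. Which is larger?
92.7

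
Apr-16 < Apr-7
False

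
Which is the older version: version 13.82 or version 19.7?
version 13.82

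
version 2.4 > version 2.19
False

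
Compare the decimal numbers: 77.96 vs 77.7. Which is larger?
77.96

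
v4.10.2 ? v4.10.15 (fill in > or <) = <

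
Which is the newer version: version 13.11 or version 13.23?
version 13.23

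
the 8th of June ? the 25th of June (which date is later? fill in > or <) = <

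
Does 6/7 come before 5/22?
No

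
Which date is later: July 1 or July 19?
July 19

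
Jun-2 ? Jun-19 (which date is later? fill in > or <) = <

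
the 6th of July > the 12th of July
False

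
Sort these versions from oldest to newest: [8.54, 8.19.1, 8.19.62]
[8.19.1, 8.19.62, 8.54]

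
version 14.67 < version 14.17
False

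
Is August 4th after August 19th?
No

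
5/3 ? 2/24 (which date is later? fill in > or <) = >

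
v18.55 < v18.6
False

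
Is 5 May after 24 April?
Yes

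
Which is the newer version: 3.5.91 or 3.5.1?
3.5.91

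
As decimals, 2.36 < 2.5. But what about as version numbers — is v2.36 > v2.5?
True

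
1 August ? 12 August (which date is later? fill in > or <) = <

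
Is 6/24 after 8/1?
No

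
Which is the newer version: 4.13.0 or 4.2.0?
4.13.0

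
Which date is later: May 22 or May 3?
May 22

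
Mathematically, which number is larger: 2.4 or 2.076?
2.4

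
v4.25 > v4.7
True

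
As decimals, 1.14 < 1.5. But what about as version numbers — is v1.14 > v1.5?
True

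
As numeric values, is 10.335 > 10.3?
True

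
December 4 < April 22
False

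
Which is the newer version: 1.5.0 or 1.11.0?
1.11.0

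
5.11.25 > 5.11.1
True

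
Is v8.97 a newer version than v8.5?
Yes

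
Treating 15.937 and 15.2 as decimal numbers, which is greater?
15.937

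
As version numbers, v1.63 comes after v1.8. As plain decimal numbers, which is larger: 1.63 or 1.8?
1.8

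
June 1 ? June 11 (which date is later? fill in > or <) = <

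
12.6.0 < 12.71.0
True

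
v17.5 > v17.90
False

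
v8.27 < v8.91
True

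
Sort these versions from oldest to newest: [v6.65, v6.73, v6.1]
[v6.1, v6.65, v6.73]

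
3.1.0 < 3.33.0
True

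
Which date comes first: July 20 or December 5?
July 20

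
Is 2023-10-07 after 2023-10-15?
No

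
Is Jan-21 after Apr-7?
No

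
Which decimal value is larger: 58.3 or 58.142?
58.3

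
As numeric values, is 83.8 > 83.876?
False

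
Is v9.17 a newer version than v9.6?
Yes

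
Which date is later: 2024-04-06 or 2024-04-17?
2024-04-17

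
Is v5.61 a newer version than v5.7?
Yes. Version numbers are compared segment by segment as integers, not as decimals: minor version 61 > 7, so v5.61 > v5.7 (even though the decimal 5.61 < 5.7).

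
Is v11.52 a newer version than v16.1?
No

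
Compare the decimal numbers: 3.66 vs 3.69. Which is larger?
3.69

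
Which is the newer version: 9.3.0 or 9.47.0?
9.47.0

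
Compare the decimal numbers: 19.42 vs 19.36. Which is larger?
19.42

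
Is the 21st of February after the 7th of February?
Yes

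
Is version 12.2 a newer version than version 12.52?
No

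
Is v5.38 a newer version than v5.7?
Yes. Version numbers are compared segment by segment as integers, not as decimals: minor version 38 > 7, so v5.38 > v5.7 (even though the decimal 5.38 < 5.7).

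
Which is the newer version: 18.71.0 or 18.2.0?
18.71.0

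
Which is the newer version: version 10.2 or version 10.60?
version 10.60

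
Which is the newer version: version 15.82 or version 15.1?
version 15.82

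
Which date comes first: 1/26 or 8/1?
1/26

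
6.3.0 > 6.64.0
False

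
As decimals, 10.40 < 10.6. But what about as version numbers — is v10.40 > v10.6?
True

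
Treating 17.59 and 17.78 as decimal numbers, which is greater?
17.78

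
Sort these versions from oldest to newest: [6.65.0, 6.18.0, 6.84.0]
[6.18.0, 6.65.0, 6.84.0]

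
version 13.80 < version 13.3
False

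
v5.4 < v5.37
True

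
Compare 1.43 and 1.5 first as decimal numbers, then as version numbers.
As decimals: 1.43 < 1.5. As versions: v1.43 > v1.5 (minor version 43 > 5).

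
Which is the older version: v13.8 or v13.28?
v13.8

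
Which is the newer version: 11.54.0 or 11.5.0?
11.54.0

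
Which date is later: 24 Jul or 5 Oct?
5 Oct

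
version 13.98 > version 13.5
True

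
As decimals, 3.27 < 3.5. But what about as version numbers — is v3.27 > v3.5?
True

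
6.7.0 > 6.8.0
False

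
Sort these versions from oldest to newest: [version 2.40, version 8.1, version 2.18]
[version 2.18, version 2.40, version 8.1]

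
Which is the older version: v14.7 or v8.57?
v8.57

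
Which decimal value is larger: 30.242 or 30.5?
30.5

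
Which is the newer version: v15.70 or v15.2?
v15.70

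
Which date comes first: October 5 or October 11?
October 5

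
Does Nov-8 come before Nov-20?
Yes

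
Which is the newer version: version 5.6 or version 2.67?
version 5.6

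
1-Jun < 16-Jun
True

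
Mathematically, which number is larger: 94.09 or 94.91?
94.91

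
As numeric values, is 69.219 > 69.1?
True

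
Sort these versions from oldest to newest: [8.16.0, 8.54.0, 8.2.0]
[8.2.0, 8.16.0, 8.54.0]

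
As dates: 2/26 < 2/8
False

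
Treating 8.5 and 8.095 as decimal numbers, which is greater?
8.5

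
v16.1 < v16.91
True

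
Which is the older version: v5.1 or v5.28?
v5.1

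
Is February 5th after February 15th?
No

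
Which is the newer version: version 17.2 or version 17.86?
version 17.86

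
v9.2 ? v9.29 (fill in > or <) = <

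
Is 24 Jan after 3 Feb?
No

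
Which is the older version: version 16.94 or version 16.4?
version 16.4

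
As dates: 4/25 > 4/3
True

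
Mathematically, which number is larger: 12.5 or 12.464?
12.5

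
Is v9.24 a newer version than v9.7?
Yes. Version numbers are compared segment by segment as integers, not as decimals: minor version 24 > 7, so v9.24 > v9.7 (even though the decimal 9.24 < 9.7).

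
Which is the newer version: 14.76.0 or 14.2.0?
14.76.0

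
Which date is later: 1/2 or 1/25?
1/25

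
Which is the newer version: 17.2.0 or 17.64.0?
17.64.0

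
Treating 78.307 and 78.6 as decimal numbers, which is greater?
78.6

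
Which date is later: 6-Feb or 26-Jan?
6-Feb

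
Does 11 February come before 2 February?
No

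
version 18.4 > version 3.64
True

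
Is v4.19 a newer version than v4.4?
Yes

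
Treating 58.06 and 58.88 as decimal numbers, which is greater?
58.88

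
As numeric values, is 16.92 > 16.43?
True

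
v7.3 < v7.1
False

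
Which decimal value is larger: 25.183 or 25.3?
25.3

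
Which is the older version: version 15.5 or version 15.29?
version 15.5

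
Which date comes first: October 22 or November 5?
October 22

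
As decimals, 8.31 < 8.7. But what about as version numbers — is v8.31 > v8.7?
True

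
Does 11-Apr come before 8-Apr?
No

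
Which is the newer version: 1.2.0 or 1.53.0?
1.53.0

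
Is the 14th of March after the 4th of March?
Yes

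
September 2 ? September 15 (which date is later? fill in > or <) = <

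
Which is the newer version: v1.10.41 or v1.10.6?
v1.10.41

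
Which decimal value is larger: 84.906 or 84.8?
84.906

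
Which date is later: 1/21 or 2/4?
2/4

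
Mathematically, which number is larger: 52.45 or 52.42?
52.45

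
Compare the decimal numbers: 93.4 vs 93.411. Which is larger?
93.411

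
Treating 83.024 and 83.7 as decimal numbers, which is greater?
83.7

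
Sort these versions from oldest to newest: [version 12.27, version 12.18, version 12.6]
[version 12.6, version 12.18, version 12.27]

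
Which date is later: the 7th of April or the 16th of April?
the 16th of April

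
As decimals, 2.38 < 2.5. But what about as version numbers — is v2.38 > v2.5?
True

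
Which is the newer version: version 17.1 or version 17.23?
version 17.23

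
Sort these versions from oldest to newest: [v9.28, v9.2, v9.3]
[v9.2, v9.3, v9.28]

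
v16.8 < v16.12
True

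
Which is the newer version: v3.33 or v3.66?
v3.66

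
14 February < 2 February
False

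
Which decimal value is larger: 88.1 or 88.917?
88.917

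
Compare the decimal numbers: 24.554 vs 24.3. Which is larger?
24.554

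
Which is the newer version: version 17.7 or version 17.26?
version 17.26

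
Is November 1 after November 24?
No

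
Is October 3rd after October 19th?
No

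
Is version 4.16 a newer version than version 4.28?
No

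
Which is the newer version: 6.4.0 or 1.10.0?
6.4.0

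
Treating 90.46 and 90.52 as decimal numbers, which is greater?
90.52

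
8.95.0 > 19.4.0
False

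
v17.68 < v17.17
False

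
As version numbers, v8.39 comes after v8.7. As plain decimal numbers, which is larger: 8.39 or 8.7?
8.7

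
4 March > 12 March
False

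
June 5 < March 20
False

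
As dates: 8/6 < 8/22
True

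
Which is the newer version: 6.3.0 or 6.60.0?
6.60.0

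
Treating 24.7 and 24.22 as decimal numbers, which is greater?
24.7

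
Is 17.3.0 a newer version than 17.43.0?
No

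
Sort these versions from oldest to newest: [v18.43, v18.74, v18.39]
[v18.39, v18.43, v18.74]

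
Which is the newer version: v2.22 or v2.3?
v2.22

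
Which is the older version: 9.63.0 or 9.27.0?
9.27.0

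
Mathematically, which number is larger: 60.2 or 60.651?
60.651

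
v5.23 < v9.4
True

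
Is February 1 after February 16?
No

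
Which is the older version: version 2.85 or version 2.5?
version 2.5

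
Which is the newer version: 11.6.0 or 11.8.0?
11.8.0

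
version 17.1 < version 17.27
True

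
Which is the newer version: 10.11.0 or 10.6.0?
10.11.0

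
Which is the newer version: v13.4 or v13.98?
v13.98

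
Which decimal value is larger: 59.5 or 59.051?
59.5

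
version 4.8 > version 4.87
False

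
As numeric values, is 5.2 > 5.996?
False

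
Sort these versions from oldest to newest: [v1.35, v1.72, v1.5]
[v1.5, v1.35, v1.72]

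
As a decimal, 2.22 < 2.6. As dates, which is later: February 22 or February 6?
February 22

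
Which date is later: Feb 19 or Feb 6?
Feb 19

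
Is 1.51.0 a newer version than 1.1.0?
Yes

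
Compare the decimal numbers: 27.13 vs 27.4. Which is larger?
27.4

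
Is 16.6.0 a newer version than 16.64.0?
No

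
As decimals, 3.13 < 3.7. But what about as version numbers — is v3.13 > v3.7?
True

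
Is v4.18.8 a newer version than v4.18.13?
No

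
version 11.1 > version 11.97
False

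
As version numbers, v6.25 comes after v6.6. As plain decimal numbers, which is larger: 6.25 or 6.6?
6.6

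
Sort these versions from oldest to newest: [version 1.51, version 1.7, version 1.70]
[version 1.7, version 1.51, version 1.70]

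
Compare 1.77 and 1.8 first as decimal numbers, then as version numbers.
As decimals: 1.77 < 1.8. As versions: v1.77 > v1.8 (minor version 77 > 8).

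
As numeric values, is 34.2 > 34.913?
False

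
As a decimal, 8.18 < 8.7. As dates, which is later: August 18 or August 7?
August 18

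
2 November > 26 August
True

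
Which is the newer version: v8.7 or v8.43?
v8.43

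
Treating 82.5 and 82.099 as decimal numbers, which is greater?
82.5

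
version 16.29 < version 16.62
True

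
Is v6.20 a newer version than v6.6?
Yes. Version numbers are compared segment by segment as integers, not as decimals: minor version 20 > 6, so v6.20 > v6.6 (even though the decimal 6.20 < 6.6).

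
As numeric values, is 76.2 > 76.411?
False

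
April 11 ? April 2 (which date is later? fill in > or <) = >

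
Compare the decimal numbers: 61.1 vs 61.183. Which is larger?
61.183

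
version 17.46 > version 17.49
False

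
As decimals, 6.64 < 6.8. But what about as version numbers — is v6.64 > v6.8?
True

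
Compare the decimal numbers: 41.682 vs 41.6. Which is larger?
41.682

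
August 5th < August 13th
True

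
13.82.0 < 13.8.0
False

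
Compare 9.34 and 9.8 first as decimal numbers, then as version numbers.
As decimals: 9.34 < 9.8. As versions: v9.34 > v9.8 (minor version 34 > 8).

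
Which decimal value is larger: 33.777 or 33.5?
33.777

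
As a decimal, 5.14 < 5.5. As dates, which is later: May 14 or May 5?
May 14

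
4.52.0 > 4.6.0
True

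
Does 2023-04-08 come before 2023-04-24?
Yes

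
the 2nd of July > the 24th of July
False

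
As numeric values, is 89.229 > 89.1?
True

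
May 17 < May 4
False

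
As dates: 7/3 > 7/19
False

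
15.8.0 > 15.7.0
True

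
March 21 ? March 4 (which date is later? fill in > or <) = >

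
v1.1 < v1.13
True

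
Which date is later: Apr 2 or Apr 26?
Apr 26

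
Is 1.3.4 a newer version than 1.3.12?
No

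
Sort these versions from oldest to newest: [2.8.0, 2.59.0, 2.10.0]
[2.8.0, 2.10.0, 2.59.0]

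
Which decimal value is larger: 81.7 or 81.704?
81.704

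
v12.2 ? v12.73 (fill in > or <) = <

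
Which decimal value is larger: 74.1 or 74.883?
74.883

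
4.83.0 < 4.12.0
False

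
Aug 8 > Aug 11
False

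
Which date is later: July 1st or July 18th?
July 18th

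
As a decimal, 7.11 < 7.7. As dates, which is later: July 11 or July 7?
July 11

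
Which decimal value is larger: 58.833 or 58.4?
58.833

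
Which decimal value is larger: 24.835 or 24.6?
24.835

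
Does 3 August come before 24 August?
Yes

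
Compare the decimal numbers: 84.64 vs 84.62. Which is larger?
84.64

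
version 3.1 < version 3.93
True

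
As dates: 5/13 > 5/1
True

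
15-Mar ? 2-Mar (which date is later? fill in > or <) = >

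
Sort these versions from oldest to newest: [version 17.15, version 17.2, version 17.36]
[version 17.2, version 17.15, version 17.36]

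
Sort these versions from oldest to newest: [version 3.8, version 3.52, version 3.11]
[version 3.8, version 3.11, version 3.52]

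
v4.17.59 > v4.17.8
True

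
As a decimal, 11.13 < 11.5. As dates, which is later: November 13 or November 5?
November 13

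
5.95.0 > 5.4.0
True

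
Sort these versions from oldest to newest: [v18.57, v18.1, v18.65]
[v18.1, v18.57, v18.65]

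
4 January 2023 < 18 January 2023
True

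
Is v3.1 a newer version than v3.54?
No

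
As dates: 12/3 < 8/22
False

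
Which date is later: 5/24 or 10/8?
10/8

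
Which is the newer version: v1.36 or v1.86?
v1.86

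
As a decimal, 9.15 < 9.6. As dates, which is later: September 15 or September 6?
September 15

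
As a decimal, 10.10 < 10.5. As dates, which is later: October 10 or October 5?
October 10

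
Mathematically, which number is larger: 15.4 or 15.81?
15.81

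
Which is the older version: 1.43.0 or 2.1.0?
1.43.0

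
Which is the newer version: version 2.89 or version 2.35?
version 2.89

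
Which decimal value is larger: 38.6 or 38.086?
38.6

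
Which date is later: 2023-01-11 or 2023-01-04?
2023-01-11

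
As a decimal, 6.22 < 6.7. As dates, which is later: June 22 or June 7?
June 22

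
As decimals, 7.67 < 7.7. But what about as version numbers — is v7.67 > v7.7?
True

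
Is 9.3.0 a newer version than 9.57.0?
No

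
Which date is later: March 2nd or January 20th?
March 2nd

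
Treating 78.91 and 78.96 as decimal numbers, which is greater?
78.96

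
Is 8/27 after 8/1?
Yes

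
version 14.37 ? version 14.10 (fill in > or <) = >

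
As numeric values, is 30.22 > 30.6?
False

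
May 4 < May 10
True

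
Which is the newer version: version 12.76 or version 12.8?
version 12.76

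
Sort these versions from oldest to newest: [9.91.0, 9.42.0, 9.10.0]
[9.10.0, 9.42.0, 9.91.0]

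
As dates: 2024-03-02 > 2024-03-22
False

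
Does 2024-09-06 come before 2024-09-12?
Yes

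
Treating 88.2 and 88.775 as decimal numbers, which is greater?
88.775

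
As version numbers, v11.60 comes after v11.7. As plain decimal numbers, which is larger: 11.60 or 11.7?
11.7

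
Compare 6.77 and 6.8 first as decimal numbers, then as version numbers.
As decimals: 6.77 < 6.8. As versions: v6.77 > v6.8 (minor version 77 > 8).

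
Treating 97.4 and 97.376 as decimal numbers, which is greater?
97.4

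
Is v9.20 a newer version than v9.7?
Yes. Version numbers are compared segment by segment as integers, not as decimals: minor version 20 > 7, so v9.20 > v9.7 (even though the decimal 9.20 < 9.7).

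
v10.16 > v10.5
True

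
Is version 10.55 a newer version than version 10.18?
Yes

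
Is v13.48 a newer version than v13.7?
Yes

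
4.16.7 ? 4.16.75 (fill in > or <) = <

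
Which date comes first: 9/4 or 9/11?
9/4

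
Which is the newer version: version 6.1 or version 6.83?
version 6.83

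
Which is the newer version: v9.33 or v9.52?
v9.52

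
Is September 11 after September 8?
Yes. Day 11 comes after day 8 in September — this is a date comparison, not a decimal one (the decimal 9.11 would be smaller than 9.8).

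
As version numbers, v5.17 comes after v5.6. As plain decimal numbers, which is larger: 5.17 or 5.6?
5.6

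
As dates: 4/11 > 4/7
True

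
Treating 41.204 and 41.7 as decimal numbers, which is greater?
41.7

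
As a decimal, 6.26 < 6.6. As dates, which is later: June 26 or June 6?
June 26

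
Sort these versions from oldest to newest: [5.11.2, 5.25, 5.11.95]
[5.11.2, 5.11.95, 5.25]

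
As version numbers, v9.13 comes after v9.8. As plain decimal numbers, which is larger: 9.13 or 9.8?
9.8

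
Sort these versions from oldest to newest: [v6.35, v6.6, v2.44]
[v2.44, v6.6, v6.35]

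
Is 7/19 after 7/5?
Yes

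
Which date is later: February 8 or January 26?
February 8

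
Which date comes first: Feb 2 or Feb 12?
Feb 2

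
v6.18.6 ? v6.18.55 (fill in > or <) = <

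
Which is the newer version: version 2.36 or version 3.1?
version 3.1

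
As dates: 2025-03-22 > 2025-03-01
True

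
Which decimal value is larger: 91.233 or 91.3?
91.3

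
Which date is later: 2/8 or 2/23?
2/23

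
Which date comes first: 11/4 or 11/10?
11/4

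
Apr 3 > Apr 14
False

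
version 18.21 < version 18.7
False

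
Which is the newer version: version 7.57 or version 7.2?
version 7.57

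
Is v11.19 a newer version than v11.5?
Yes. Version numbers are compared segment by segment as integers, not as decimals: minor version 19 > 5, so v11.19 > v11.5 (even though the decimal 11.19 < 11.5).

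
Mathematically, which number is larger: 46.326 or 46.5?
46.5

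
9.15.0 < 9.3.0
False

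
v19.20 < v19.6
False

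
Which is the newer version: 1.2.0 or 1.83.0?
1.83.0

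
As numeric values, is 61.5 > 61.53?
False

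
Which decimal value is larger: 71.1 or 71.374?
71.374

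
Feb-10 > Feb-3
True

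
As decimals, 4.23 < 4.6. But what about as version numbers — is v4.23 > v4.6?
True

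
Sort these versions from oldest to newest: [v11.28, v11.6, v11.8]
[v11.6, v11.8, v11.28]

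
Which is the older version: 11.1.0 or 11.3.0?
11.1.0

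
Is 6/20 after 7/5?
No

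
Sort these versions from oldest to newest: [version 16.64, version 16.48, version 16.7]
[version 16.7, version 16.48, version 16.64]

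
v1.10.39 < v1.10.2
False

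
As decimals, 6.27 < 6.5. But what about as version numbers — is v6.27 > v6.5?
True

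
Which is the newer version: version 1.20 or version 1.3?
version 1.20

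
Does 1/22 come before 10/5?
Yes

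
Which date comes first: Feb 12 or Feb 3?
Feb 3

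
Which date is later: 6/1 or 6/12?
6/12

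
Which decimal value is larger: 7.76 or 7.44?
7.76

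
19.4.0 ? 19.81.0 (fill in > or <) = <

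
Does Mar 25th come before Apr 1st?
Yes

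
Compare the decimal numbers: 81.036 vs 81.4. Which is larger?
81.4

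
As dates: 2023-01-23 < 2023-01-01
False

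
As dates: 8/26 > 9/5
False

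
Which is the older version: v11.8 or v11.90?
v11.8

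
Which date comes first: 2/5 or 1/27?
1/27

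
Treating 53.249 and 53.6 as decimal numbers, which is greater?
53.6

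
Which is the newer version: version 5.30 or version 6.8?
version 6.8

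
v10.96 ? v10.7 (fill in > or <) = >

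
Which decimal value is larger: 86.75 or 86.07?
86.75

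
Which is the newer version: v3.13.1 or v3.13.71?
v3.13.71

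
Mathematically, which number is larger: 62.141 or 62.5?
62.5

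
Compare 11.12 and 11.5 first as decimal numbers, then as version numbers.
As decimals: 11.12 < 11.5. As versions: v11.12 > v11.5 (minor version 12 > 5).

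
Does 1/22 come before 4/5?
Yes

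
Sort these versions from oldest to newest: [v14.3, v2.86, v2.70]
[v2.70, v2.86, v14.3]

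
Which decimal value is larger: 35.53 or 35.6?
35.6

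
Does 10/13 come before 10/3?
No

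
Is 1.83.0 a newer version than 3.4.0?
No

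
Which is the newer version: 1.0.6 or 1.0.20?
1.0.20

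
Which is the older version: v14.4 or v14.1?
v14.1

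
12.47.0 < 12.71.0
True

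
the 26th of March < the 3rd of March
False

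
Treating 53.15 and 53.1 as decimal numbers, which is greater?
53.15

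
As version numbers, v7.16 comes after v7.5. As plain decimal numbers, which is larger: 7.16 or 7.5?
7.5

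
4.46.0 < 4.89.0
True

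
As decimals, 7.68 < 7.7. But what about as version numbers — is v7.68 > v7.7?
True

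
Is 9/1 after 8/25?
Yes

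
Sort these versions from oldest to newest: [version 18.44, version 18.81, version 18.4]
[version 18.4, version 18.44, version 18.81]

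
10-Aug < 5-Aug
False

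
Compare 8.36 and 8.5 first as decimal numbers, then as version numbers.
As decimals: 8.36 < 8.5. As versions: v8.36 > v8.5 (minor version 36 > 5).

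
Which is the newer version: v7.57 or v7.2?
v7.57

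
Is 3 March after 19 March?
No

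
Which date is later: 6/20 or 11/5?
11/5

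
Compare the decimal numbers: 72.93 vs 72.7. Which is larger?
72.93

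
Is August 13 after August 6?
Yes. Day 13 comes after day 6 in August — this is a date comparison, not a decimal one (the decimal 8.13 would be smaller than 8.6).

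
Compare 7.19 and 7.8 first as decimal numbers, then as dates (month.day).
As decimals: 7.19 < 7.8. As dates: 7/19 is later than 7/8 (day 19 > day 8).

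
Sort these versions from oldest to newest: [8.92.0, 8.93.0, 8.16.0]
[8.16.0, 8.92.0, 8.93.0]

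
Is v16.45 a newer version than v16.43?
Yes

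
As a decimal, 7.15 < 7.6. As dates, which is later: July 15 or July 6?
July 15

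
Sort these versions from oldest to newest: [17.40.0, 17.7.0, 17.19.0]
[17.7.0, 17.19.0, 17.40.0]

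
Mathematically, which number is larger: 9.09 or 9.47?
9.47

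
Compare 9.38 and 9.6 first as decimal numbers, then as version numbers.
As decimals: 9.38 < 9.6. As versions: v9.38 > v9.6 (minor version 38 > 6).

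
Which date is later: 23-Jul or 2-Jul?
23-Jul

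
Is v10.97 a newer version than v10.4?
Yes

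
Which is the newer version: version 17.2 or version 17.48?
version 17.48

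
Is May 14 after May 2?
Yes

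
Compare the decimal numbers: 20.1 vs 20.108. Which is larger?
20.108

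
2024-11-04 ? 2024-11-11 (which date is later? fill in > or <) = <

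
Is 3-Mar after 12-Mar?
No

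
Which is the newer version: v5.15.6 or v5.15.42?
v5.15.42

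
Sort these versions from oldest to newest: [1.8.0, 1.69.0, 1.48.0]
[1.8.0, 1.48.0, 1.69.0]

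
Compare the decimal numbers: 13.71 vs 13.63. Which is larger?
13.71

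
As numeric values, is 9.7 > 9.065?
True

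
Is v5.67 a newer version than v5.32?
Yes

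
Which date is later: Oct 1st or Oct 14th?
Oct 14th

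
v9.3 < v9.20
True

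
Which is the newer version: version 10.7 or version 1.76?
version 10.7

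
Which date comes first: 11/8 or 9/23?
9/23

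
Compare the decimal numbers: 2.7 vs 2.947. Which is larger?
2.947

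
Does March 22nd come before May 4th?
Yes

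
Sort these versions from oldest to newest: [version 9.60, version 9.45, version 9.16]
[version 9.16, version 9.45, version 9.60]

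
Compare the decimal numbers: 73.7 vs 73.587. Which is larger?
73.7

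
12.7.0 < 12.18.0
True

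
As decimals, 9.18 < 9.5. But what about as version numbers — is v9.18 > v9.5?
True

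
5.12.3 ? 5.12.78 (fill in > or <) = <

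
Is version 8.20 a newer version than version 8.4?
Yes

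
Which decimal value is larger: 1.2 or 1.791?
1.791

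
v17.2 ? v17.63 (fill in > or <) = <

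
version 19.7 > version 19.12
False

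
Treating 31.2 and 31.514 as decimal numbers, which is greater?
31.514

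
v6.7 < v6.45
True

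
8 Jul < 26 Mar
False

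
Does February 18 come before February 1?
No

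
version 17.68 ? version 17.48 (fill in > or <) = >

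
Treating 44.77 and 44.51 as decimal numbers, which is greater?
44.77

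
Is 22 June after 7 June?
Yes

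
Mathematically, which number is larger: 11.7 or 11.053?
11.7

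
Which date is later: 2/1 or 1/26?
2/1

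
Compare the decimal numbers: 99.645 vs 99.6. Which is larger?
99.645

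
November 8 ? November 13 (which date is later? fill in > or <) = <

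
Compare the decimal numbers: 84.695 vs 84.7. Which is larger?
84.7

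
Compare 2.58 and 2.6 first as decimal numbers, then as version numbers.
As decimals: 2.58 < 2.6. As versions: v2.58 > v2.6 (minor version 58 > 6).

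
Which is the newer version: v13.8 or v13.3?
v13.8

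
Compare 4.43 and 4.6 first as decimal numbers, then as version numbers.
As decimals: 4.43 < 4.6. As versions: v4.43 > v4.6 (minor version 43 > 6).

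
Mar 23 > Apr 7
False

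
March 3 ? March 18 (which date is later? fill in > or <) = <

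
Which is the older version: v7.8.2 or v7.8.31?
v7.8.2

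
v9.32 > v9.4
True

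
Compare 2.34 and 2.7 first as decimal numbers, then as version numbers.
As decimals: 2.34 < 2.7. As versions: v2.34 > v2.7 (minor version 34 > 7).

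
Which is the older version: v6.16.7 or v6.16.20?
v6.16.7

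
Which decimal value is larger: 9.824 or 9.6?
9.824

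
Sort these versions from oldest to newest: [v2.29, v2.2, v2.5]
[v2.2, v2.5, v2.29]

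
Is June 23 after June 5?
Yes. Day 23 comes after day 5 in June — this is a date comparison, not a decimal one (the decimal 6.23 would be smaller than 6.5).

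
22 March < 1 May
True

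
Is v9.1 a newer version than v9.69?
No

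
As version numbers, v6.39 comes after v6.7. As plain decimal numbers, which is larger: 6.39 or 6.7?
6.7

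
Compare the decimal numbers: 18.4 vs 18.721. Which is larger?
18.721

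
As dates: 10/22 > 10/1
True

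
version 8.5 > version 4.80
True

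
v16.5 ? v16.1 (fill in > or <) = >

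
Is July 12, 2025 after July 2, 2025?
Yes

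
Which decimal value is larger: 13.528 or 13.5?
13.528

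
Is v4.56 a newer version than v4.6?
Yes. Version numbers are compared segment by segment as integers, not as decimals: minor version 56 > 6, so v4.56 > v4.6 (even though the decimal 4.56 < 4.6).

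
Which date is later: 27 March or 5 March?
27 March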